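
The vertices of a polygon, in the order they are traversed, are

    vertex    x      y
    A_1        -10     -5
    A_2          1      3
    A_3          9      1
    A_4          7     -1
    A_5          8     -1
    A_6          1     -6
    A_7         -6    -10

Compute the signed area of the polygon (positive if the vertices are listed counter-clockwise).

Cross-terms: -25, -26, -16, 1, -47, -46, -70  ⇒  Σ = -229
Signed area = Σ/2 = -114.5 (negative ⇒ clockwise traversal).

-114.5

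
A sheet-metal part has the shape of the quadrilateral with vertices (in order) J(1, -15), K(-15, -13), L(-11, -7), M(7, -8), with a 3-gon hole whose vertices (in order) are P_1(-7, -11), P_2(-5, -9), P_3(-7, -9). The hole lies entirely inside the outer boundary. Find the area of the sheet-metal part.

Outer boundary:
Apply Gauss's area formula: 2A = Σ (x_i·y_{i+1} − x_{i+1}·y_i), indices taken mod 4.
Σ = (-238) + (-38) + (137) + (-97) = -236
Area = |Σ|/2 = 118.
Hole:
Σ = (8) + (-18) + (14) = 4
Area = |Σ|/2 = 2.
Net area = 118 − 2 = 116.

116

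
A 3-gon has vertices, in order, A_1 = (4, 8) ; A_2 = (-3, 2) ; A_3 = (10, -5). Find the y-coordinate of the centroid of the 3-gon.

5/3

Apply Gauss's area formula. First the cross-terms c_i = x_i·y_{i+1} − x_{i+1}·y_i:
  32, -5, 100  ⇒  2A = 127, A = 63.5.
Then Σ (y_i + y_{i+1})·c_i = 635, so ȳ = 635 / (6·63.5) = 5/3.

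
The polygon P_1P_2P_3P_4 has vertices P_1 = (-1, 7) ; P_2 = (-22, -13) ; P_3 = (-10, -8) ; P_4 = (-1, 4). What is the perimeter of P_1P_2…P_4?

|P_1P_2| = √((-21)² + (-20)²) = √841 = 29
|P_2P_3| = √((12)² + (5)²) = √169 = 13
|P_3P_4| = √((9)² + (12)²) = √225 = 15
|P_4P_1| = √((0)² + (3)²) = √9 = 3
Perimeter = 29 + 13 + 15 + 3 = 60.

60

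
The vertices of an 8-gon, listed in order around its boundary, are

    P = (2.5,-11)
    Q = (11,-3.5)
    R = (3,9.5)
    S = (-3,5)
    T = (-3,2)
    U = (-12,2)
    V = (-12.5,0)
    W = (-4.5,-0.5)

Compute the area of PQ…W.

189.875

P→Q: (2.5)(-3.5) − (11)(-11) = 112.25
Q→R: (11)(9.5) − (3)(-3.5) = 115
R→S: (3)(5) − (-3)(9.5) = 43.5
S→T: (-3)(2) − (-3)(5) = 9
T→U: (-3)(2) − (-12)(2) = 18
U→V: (-12)(0) − (-12.5)(2) = 25
V→W: (-12.5)(-0.5) − (-4.5)(0) = 6.25
W→P: (-4.5)(-11) − (2.5)(-0.5) = 50.75
Σ = 379.75
Area = |Σ|/2 = 189.875.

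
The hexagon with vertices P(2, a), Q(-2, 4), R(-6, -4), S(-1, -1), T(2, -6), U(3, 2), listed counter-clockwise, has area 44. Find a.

4

The doubled signed area Σ (x_i y_{i+1} − x_{i+1} y_i) is linear in a.
With a=0 it equals 68; the coefficient of a is 5 (from the two edges through P).
So 5·a + 68 = 2·44 = 88 ⇒ a = 4.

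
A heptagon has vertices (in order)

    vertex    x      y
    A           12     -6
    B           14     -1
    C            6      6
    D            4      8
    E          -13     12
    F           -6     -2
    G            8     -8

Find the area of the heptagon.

274

Apply Gauss's area formula: 2A = Σ (x_i·y_{i+1} − x_{i+1}·y_i), indices taken mod 7.
Σ = (72) + (90) + (24) + (152) + (98) + (64) + (48) = 548
Area = |Σ|/2 = 274.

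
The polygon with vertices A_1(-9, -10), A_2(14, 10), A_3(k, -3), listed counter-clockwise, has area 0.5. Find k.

-1

The doubled signed area Σ (x_i y_{i+1} − x_{i+1} y_i) is linear in k.
With k=0 it equals -19; the coefficient of k is -20 (from the two edges through A_3).
So -20·k + -19 = 2·0.5 = 1 ⇒ k = -1.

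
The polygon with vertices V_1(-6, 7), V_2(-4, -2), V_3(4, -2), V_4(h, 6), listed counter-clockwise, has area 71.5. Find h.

3

The doubled signed area Σ (x_i y_{i+1} − x_{i+1} y_i) is linear in h.
With h=0 it equals 116; the coefficient of h is 9 (from the two edges through V_4).
So 9·h + 116 = 2·71.5 = 143 ⇒ h = 3.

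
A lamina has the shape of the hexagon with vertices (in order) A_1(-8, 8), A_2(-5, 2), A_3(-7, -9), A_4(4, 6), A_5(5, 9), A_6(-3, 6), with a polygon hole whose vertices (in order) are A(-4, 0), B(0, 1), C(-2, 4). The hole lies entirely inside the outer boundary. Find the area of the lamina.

Outer boundary:
Apply the shoelace (surveyor's) formula: 2A = Σ (x_i·y_{i+1} − x_{i+1}·y_i), indices taken mod 6.
Σ = (24) + (59) + (-6) + (6) + (57) + (24) = 164
Area = |Σ|/2 = 82.
Hole:
Apply the surveyor's formula: 2A = Σ (x_i·y_{i+1} − x_{i+1}·y_i), indices taken mod 3.
Σ = (-4) + (2) + (16) = 14
Area = |Σ|/2 = 7.
Net area = 82 − 7 = 75.

75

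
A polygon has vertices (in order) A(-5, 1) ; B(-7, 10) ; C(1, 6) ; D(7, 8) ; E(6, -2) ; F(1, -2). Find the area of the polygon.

105

Apply the surveyor's formula: 2A = Σ (x_i·y_{i+1} − x_{i+1}·y_i), indices taken mod 6.
Σ = (-43) + (-52) + (-34) + (-62) + (-10) + (-9) = -210
Area = |Σ|/2 = 105.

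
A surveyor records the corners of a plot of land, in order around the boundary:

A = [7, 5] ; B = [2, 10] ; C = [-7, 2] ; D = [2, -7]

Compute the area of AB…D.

119

Apply the surveyor's formula: 2A = Σ (x_i·y_{i+1} − x_{i+1}·y_i), indices taken mod 4.
Cross-terms: 60, 74, 45, 59  ⇒  Σ = 238
Area = |Σ|/2 = 119.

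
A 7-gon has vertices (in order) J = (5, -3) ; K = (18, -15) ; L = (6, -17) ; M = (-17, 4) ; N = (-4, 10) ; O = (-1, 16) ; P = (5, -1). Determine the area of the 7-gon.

Apply the shoelace formula: 2A = Σ (x_i·y_{i+1} − x_{i+1}·y_i), indices taken mod 7.
Σ = (-21) + (-216) + (-265) + (-154) + (-54) + (-79) + (-10) = -799
Area = |Σ|/2 = 399.5.

399.5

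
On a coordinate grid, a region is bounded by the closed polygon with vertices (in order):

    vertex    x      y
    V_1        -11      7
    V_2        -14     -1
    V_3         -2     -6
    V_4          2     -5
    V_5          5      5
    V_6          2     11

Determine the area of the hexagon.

214

V_1→V_2: (-11)(-1) − (-14)(7) = 109
V_2→V_3: (-14)(-6) − (-2)(-1) = 82
V_3→V_4: (-2)(-5) − (2)(-6) = 22
V_4→V_5: (2)(5) − (5)(-5) = 35
V_5→V_6: (5)(11) − (2)(5) = 45
V_6→V_1: (2)(7) − (-11)(11) = 135
Σ = 428
Area = |Σ|/2 = 214.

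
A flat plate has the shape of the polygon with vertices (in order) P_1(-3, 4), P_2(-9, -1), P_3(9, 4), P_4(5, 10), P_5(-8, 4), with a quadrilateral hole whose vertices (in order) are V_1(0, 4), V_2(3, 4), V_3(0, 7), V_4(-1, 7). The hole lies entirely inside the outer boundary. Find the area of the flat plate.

Outer boundary:
Σ = (39) + (-27) + (70) + (100) + (-20) = 162
Area = |Σ|/2 = 81.
Hole:
Apply the surveyor's formula: 2A = Σ (x_i·y_{i+1} − x_{i+1}·y_i), indices taken mod 4.
Cross-terms: -12, 21, 7, -4  ⇒  Σ = 12
Area = |Σ|/2 = 6.
Net area = 81 − 6 = 75.

75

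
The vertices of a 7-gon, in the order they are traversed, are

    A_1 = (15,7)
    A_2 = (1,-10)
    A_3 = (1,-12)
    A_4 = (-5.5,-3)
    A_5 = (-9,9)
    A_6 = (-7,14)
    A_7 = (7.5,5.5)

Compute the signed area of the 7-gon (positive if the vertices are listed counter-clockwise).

-270.5

Cross-terms: -157, -2, -69, -76.5, -63, -143.5, -30  ⇒  Σ = -541
Signed area = Σ/2 = -270.5 (negative ⇒ clockwise traversal).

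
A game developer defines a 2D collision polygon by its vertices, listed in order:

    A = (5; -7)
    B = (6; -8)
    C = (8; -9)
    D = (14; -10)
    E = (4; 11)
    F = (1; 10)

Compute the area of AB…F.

112

A→B: (5)(-8) − (6)(-7) = 2
B→C: (6)(-9) − (8)(-8) = 10
C→D: (8)(-10) − (14)(-9) = 46
D→E: (14)(11) − (4)(-10) = 194
E→F: (4)(10) − (1)(11) = 29
F→A: (1)(-7) − (5)(10) = -57
Σ = 224
Area = |Σ|/2 = 112.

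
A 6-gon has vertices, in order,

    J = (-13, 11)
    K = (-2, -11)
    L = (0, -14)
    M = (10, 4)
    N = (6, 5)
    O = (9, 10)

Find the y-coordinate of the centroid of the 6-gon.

352/201

Apply the shoelace formula. First the cross-terms c_i = x_i·y_{i+1} − x_{i+1}·y_i:
  165, 28, 140, 26, 15, 229  ⇒  2A = 603, A = 301.5.
Then Σ (y_i + y_{i+1})·c_i = 3168, so ȳ = 3168 / (6·301.5) = 352/201.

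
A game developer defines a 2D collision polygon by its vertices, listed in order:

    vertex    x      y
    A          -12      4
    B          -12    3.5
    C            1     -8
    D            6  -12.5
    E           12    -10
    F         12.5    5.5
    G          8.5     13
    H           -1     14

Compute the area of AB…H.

413.375

Apply Gauss's area formula: 2A = Σ (x_i·y_{i+1} − x_{i+1}·y_i), indices taken mod 8.
A→B: (-12)(3.5) − (-12)(4) = 6
B→C: (-12)(-8) − (1)(3.5) = 92.5
C→D: (1)(-12.5) − (6)(-8) = 35.5
D→E: (6)(-10) − (12)(-12.5) = 90
E→F: (12)(5.5) − (12.5)(-10) = 191
F→G: (12.5)(13) − (8.5)(5.5) = 115.75
G→H: (8.5)(14) − (-1)(13) = 132
H→A: (-1)(4) − (-12)(14) = 164
Σ = 826.75
Area = |Σ|/2 = 413.375.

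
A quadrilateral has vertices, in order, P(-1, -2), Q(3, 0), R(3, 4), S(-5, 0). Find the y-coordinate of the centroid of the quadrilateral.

2/3

Apply the surveyor's formula. First the cross-terms c_i = x_i·y_{i+1} − x_{i+1}·y_i:
  6, 12, 20, 10  ⇒  2A = 48, A = 24.
Then Σ (y_i + y_{i+1})·c_i = 96, so ȳ = 96 / (6·24) = 2/3.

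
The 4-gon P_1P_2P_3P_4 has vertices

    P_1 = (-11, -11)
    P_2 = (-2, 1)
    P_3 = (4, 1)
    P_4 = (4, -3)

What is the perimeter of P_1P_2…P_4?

42

|P_1P_2| = √((9)² + (12)²) = √225 = 15
|P_2P_3| = √((6)² + (0)²) = √36 = 6
|P_3P_4| = √((0)² + (-4)²) = √16 = 4
|P_4P_1| = √((-15)² + (-8)²) = √289 = 17
Perimeter = 15 + 6 + 4 + 17 = 42.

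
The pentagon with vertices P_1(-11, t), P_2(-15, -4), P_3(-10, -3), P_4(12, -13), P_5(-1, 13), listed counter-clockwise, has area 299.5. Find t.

Write out the shoelace sum; only the two edges meeting at P_1 involve t:
2·Area = [((-1)·t − (-11)·13) + ((-11)·(-4) − (-15)·t)] + 314
       = 14·t + 501 = 599
⇒ t = 7.

7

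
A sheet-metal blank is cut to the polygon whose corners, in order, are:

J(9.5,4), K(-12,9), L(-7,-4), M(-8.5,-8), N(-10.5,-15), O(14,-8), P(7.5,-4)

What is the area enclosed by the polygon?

338

Apply the shoelace (surveyor's) formula: 2A = Σ (x_i·y_{i+1} − x_{i+1}·y_i), indices taken mod 7.
Σ = (133.5) + (111) + (22) + (43.5) + (294) + (4) + (68) = 676
Area = |Σ|/2 = 338.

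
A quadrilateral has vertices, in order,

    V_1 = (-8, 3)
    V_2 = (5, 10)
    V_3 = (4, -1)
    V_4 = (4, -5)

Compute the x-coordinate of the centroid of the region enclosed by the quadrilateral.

17/69

Apply Gauss's area formula. First the cross-terms c_i = x_i·y_{i+1} − x_{i+1}·y_i:
  -95, -45, -16, -28  ⇒  2A = -184, A = -92.
Then Σ (x_i + x_{i+1})·c_i = -136, so x̄ = -136 / (6·(-92)) = 17/69.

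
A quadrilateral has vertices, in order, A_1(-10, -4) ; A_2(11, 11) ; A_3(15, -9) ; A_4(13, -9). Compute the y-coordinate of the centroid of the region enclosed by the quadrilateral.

-118/147

Apply the shoelace formula. First the cross-terms c_i = x_i·y_{i+1} − x_{i+1}·y_i:
  -66, -264, -18, -142  ⇒  2A = -490, A = -245.
Then Σ (y_i + y_{i+1})·c_i = 1180, so ȳ = 1180 / (6·(-245)) = -118/147.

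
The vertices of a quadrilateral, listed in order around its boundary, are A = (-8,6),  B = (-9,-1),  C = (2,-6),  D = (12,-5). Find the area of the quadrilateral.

Cross-terms: 62, 56, 62, 32  ⇒  Σ = 212
Area = |Σ|/2 = 106.

106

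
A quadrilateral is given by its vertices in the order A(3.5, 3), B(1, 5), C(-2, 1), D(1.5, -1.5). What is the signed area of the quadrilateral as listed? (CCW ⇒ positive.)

18.375

Apply the surveyor's formula: 2A = Σ (x_i·y_{i+1} − x_{i+1}·y_i), indices taken mod 4.
Σ = (14.5) + (11) + (1.5) + (9.75) = 36.75
Signed area = Σ/2 = 18.375 (positive ⇒ counter-clockwise traversal).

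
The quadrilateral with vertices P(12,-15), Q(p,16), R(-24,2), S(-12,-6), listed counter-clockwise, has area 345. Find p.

-18

The doubled signed area Σ (x_i y_{i+1} − x_{i+1} y_i) is linear in p.
With p=0 it equals 996; the coefficient of p is 17 (from the two edges through Q).
So 17·p + 996 = 2·345 = 690 ⇒ p = -18.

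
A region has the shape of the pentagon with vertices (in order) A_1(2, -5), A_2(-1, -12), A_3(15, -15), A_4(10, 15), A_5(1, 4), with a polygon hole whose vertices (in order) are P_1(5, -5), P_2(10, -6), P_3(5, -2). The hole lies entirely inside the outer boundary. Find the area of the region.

269

Outer boundary:
Σ = (-29) + (195) + (375) + (25) + (-13) = 553
Area = |Σ|/2 = 276.5.
Hole:
Apply the shoelace (surveyor's) formula: 2A = Σ (x_i·y_{i+1} − x_{i+1}·y_i), indices taken mod 3.
Σ = (20) + (10) + (-15) = 15
Area = |Σ|/2 = 7.5.
Net area = 276.5 − 7.5 = 269.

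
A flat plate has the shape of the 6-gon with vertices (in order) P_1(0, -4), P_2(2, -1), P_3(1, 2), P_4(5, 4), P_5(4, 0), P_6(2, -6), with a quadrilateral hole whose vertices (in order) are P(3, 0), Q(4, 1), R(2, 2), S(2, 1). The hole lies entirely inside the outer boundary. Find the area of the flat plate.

Outer boundary:
Apply the shoelace formula: 2A = Σ (x_i·y_{i+1} − x_{i+1}·y_i), indices taken mod 6.
P_1→P_2: (0)(-1) − (2)(-4) = 8
P_2→P_3: (2)(2) − (1)(-1) = 5
P_3→P_4: (1)(4) − (5)(2) = -6
P_4→P_5: (5)(0) − (4)(4) = -16
P_5→P_6: (4)(-6) − (2)(0) = -24
P_6→P_1: (2)(-4) − (0)(-6) = -8
Σ = -41
Area = |Σ|/2 = 20.5.
Hole:
Apply the shoelace (surveyor's) formula: 2A = Σ (x_i·y_{i+1} − x_{i+1}·y_i), indices taken mod 4.
P→Q: (3)(1) − (4)(0) = 3
Q→R: (4)(2) − (2)(1) = 6
R→S: (2)(1) − (2)(2) = -2
S→P: (2)(0) − (3)(1) = -3
Σ = 4
Area = |Σ|/2 = 2.
Net area = 20.5 − 2 = 18.5.

18.5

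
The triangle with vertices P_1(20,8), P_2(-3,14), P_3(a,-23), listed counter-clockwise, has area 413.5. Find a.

Write out the shoelace sum; only the two edges meeting at P_3 involve a:
2·Area = [((-3)·(-23) − a·14) + (a·8 − 20·(-23))] + 304
       = -6·a + 833 = 827
⇒ a = 1.

1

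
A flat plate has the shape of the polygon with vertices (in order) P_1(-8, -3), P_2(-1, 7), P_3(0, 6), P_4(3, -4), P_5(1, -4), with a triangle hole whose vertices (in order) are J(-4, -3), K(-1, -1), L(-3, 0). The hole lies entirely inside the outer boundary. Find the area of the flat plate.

59.5

Outer boundary:
Apply the shoelace (surveyor's) formula: 2A = Σ (x_i·y_{i+1} − x_{i+1}·y_i), indices taken mod 5.
P_1→P_2: (-8)(7) − (-1)(-3) = -59
P_2→P_3: (-1)(6) − (0)(7) = -6
P_3→P_4: (0)(-4) − (3)(6) = -18
P_4→P_5: (3)(-4) − (1)(-4) = -8
P_5→P_1: (1)(-3) − (-8)(-4) = -35
Σ = -126
Area = |Σ|/2 = 63.
Hole:
Apply Gauss's area formula: 2A = Σ (x_i·y_{i+1} − x_{i+1}·y_i), indices taken mod 3.
Σ = (1) + (-3) + (9) = 7
Area = |Σ|/2 = 3.5.
Net area = 63 − 3.5 = 59.5.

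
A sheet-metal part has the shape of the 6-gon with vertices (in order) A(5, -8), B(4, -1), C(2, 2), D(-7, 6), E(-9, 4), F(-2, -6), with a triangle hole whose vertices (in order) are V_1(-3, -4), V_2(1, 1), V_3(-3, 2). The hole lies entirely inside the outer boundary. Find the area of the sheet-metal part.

Outer boundary:
A→B: (5)(-1) − (4)(-8) = 27
B→C: (4)(2) − (2)(-1) = 10
C→D: (2)(6) − (-7)(2) = 26
D→E: (-7)(4) − (-9)(6) = 26
E→F: (-9)(-6) − (-2)(4) = 62
F→A: (-2)(-8) − (5)(-6) = 46
Σ = 197
Area = |Σ|/2 = 98.5.
Hole:
Σ = (1) + (5) + (18) = 24
Area = |Σ|/2 = 12.
Net area = 98.5 − 12 = 86.5.

86.5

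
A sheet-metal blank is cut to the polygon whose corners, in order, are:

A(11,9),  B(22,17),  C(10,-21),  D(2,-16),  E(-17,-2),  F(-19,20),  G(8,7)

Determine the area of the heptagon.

856.5

Σ = (-11) + (-632) + (-118) + (-276) + (-378) + (-293) + (-5) = -1713
Area = |Σ|/2 = 856.5.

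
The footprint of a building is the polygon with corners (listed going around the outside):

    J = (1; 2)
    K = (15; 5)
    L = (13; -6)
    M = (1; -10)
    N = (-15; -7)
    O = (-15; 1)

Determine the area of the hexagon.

Σ = (-25) + (-155) + (-124) + (-157) + (-120) + (-31) = -612
Area = |Σ|/2 = 306.

306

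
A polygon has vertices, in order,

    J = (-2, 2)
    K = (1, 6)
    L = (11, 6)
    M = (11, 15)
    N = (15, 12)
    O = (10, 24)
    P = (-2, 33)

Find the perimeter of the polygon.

88

|JK| = √((3)² + (4)²) = √25 = 5
|KL| = √((10)² + (0)²) = √100 = 10
|LM| = √((0)² + (9)²) = √81 = 9
|MN| = √((4)² + (-3)²) = √25 = 5
|NO| = √((-5)² + (12)²) = √169 = 13
|OP| = √((-12)² + (9)²) = √225 = 15
|PJ| = √((0)² + (-31)²) = √961 = 31
Perimeter = 5 + 10 + 9 + 5 + 13 + 15 + 31 = 88.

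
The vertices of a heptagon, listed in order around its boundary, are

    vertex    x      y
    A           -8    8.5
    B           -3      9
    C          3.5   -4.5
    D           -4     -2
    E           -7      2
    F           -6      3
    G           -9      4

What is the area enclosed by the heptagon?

81

Apply the shoelace formula: 2A = Σ (x_i·y_{i+1} − x_{i+1}·y_i), indices taken mod 7.
Cross-terms: -46.5, -18, -25, -22, -9, 3, -44.5  ⇒  Σ = -162
Area = |Σ|/2 = 81.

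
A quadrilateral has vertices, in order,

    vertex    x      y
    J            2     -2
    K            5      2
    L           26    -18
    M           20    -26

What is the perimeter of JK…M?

|JK| = √((3)² + (4)²) = √25 = 5
|KL| = √((21)² + (-20)²) = √841 = 29
|LM| = √((-6)² + (-8)²) = √100 = 10
|MJ| = √((-18)² + (24)²) = √900 = 30
Perimeter = 5 + 29 + 10 + 30 = 74.

74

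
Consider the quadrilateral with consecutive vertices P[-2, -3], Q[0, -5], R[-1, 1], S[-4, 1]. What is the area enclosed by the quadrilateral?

11

Apply the surveyor's formula: 2A = Σ (x_i·y_{i+1} − x_{i+1}·y_i), indices taken mod 4.
Σ = (10) + (-5) + (3) + (14) = 22
Area = |Σ|/2 = 11.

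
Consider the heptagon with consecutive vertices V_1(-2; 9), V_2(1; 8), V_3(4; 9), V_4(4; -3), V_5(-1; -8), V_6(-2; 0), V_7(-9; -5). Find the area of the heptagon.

114

Apply the shoelace (surveyor's) formula: 2A = Σ (x_i·y_{i+1} − x_{i+1}·y_i), indices taken mod 7.
Σ = (-25) + (-23) + (-48) + (-35) + (-16) + (10) + (-91) = -228
Area = |Σ|/2 = 114.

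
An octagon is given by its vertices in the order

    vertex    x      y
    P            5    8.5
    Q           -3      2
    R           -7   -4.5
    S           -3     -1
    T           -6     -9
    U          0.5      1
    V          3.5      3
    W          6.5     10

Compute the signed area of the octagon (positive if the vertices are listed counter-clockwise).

Apply Gauss's area formula: 2A = Σ (x_i·y_{i+1} − x_{i+1}·y_i), indices taken mod 8.
Σ = (35.5) + (27.5) + (-6.5) + (21) + (-1.5) + (-2) + (15.5) + (5.25) = 94.75
Signed area = Σ/2 = 47.375 (positive ⇒ counter-clockwise traversal).

47.375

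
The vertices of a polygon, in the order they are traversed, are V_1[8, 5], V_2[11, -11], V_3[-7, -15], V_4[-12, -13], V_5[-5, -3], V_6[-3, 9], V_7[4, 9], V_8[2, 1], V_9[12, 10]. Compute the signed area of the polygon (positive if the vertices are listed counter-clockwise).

-323

Σ = (-143) + (-242) + (-89) + (-29) + (-54) + (-63) + (-14) + (8) + (-20) = -646
Signed area = Σ/2 = -323 (negative ⇒ clockwise traversal).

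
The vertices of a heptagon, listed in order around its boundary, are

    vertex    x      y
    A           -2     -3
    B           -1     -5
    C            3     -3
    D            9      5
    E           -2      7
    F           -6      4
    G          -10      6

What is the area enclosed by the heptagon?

110

Apply Gauss's area formula: 2A = Σ (x_i·y_{i+1} − x_{i+1}·y_i), indices taken mod 7.
A→B: (-2)(-5) − (-1)(-3) = 7
B→C: (-1)(-3) − (3)(-5) = 18
C→D: (3)(5) − (9)(-3) = 42
D→E: (9)(7) − (-2)(5) = 73
E→F: (-2)(4) − (-6)(7) = 34
F→G: (-6)(6) − (-10)(4) = 4
G→A: (-10)(-3) − (-2)(6) = 42
Σ = 220
Area = |Σ|/2 = 110.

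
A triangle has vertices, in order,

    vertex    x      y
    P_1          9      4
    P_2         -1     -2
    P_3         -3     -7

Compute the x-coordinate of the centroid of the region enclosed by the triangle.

5/3

Apply the shoelace formula. First the cross-terms c_i = x_i·y_{i+1} − x_{i+1}·y_i:
  -14, 1, 51  ⇒  2A = 38, A = 19.
Then Σ (x_i + x_{i+1})·c_i = 190, so x̄ = 190 / (6·19) = 5/3.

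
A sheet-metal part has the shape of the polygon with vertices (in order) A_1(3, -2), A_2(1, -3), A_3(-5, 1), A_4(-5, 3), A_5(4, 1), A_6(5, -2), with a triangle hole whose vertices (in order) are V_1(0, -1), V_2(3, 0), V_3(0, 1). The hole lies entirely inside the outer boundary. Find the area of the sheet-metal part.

29.5

Outer boundary:
Cross-terms: -7, -14, -10, -17, -13, -4  ⇒  Σ = -65
Area = |Σ|/2 = 32.5.
Hole:
Cross-terms: 3, 3, 0  ⇒  Σ = 6
Area = |Σ|/2 = 3.
Net area = 32.5 − 3 = 29.5.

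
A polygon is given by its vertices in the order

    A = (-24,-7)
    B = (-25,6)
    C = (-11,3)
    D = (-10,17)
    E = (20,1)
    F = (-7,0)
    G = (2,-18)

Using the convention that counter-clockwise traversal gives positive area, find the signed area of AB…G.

Σ = (-319) + (-9) + (-157) + (-350) + (7) + (126) + (-446) = -1148
Signed area = Σ/2 = -574 (negative ⇒ clockwise traversal).

-574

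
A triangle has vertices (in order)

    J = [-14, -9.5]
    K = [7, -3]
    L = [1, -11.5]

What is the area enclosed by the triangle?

Apply Gauss's area formula: 2A = Σ (x_i·y_{i+1} − x_{i+1}·y_i), indices taken mod 3.
Σ = (108.5) + (-77.5) + (-170.5) = -139.5
Area = |Σ|/2 = 69.75.

69.75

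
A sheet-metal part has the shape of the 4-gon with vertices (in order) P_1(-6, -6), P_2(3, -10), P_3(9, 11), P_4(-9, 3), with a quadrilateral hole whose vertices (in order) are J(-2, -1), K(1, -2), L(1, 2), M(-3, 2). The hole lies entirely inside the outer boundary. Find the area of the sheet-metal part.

Outer boundary:
Apply the shoelace (surveyor's) formula: 2A = Σ (x_i·y_{i+1} − x_{i+1}·y_i), indices taken mod 4.
P_1→P_2: (-6)(-10) − (3)(-6) = 78
P_2→P_3: (3)(11) − (9)(-10) = 123
P_3→P_4: (9)(3) − (-9)(11) = 126
P_4→P_1: (-9)(-6) − (-6)(3) = 72
Σ = 399
Area = |Σ|/2 = 199.5.
Hole:
Σ = (5) + (4) + (8) + (7) = 24
Area = |Σ|/2 = 12.
Net area = 199.5 − 12 = 187.5.

187.5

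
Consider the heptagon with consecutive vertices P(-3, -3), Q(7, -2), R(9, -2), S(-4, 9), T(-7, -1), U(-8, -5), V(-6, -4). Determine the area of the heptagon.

103

Apply Gauss's area formula: 2A = Σ (x_i·y_{i+1} − x_{i+1}·y_i), indices taken mod 7.
Σ = (27) + (4) + (73) + (67) + (27) + (2) + (6) = 206
Area = |Σ|/2 = 103.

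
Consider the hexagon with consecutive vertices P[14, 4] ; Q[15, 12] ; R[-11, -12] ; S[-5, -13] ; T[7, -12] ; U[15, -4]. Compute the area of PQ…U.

Apply the shoelace (surveyor's) formula: 2A = Σ (x_i·y_{i+1} − x_{i+1}·y_i), indices taken mod 6.
Σ = (108) + (-48) + (83) + (151) + (152) + (116) = 562
Area = |Σ|/2 = 281.

281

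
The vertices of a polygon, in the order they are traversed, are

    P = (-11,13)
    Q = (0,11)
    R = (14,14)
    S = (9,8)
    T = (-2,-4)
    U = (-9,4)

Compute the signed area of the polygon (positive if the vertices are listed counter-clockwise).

Apply Gauss's area formula: 2A = Σ (x_i·y_{i+1} − x_{i+1}·y_i), indices taken mod 6.
P→Q: (-11)(11) − (0)(13) = -121
Q→R: (0)(14) − (14)(11) = -154
R→S: (14)(8) − (9)(14) = -14
S→T: (9)(-4) − (-2)(8) = -20
T→U: (-2)(4) − (-9)(-4) = -44
U→P: (-9)(13) − (-11)(4) = -73
Σ = -426
Signed area = Σ/2 = -213 (negative ⇒ clockwise traversal).

-213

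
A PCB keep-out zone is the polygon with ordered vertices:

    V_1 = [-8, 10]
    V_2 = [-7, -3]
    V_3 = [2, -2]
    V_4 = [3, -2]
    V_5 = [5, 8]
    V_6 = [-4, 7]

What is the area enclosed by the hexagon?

Apply the shoelace (surveyor's) formula: 2A = Σ (x_i·y_{i+1} − x_{i+1}·y_i), indices taken mod 6.
Σ = (94) + (20) + (2) + (34) + (67) + (16) = 233
Area = |Σ|/2 = 116.5.

116.5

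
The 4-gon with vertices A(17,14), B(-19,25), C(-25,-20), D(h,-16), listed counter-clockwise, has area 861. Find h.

Write out the shoelace sum; only the two edges meeting at D involve h:
2·Area = [((-25)·(-16) − h·(-20)) + (h·14 − 17·(-16))] + 1696
       = 34·h + 2368 = 1722
⇒ h = -19.

-19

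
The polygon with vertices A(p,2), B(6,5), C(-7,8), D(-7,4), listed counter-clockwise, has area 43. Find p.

The doubled signed area Σ (x_i y_{i+1} − x_{i+1} y_i) is linear in p.
With p=0 it equals 85; the coefficient of p is 1 (from the two edges through A).
So 1·p + 85 = 2·43 = 86 ⇒ p = 1.

1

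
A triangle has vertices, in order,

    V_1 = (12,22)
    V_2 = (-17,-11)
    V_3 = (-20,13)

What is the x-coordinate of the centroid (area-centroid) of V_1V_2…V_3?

Apply the shoelace (surveyor's) formula. First the cross-terms c_i = x_i·y_{i+1} − x_{i+1}·y_i:
  242, -441, -596  ⇒  2A = -795, A = -397.5.
Then Σ (x_i + x_{i+1})·c_i = 19875, so x̄ = 19875 / (6·(-397.5)) = -25/3.

-25/3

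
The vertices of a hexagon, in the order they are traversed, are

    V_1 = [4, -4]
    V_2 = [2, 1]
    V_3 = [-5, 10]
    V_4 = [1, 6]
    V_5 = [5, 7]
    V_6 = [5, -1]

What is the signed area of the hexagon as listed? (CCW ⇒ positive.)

V_1→V_2: (4)(1) − (2)(-4) = 12
V_2→V_3: (2)(10) − (-5)(1) = 25
V_3→V_4: (-5)(6) − (1)(10) = -40
V_4→V_5: (1)(7) − (5)(6) = -23
V_5→V_6: (5)(-1) − (5)(7) = -40
V_6→V_1: (5)(-4) − (4)(-1) = -16
Σ = -82
Signed area = Σ/2 = -41 (negative ⇒ clockwise traversal).

-41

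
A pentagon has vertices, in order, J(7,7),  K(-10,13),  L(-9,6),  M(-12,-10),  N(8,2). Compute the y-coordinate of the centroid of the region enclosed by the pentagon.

Apply Gauss's area formula. First the cross-terms c_i = x_i·y_{i+1} − x_{i+1}·y_i:
  161, 57, 162, 56, 42  ⇒  2A = 478, A = 239.
Then Σ (y_i + y_{i+1})·c_i = 3585, so ȳ = 3585 / (6·239) = 2.5.

2.5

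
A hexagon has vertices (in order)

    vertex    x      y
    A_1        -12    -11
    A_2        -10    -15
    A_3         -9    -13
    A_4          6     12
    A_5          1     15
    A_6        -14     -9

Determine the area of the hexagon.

Apply the shoelace formula: 2A = Σ (x_i·y_{i+1} − x_{i+1}·y_i), indices taken mod 6.
Σ = (70) + (-5) + (-30) + (78) + (201) + (46) = 360
Area = |Σ|/2 = 180.

180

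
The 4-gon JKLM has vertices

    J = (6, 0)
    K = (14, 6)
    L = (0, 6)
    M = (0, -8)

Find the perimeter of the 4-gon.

48

|JK| = √((8)² + (6)²) = √100 = 10
|KL| = √((-14)² + (0)²) = √196 = 14
|LM| = √((0)² + (-14)²) = √196 = 14
|MJ| = √((6)² + (8)²) = √100 = 10
Perimeter = 10 + 14 + 14 + 10 = 48.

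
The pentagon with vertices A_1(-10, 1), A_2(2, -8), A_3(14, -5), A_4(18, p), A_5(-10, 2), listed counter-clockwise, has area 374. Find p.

18

The doubled signed area Σ (x_i y_{i+1} − x_{i+1} y_i) is linear in p.
With p=0 it equals 316; the coefficient of p is 24 (from the two edges through A_4).
So 24·p + 316 = 2·374 = 748 ⇒ p = 18.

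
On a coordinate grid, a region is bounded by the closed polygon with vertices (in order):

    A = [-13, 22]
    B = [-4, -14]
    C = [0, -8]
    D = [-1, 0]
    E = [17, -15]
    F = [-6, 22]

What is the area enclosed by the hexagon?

Apply the surveyor's formula: 2A = Σ (x_i·y_{i+1} − x_{i+1}·y_i), indices taken mod 6.
Σ = (270) + (32) + (-8) + (15) + (284) + (154) = 747
Area = |Σ|/2 = 373.5.

373.5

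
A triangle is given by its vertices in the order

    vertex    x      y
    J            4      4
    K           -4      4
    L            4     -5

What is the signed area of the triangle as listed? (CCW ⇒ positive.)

36

Cross-terms: 32, 4, 36  ⇒  Σ = 72
Signed area = Σ/2 = 36 (positive ⇒ counter-clockwise traversal).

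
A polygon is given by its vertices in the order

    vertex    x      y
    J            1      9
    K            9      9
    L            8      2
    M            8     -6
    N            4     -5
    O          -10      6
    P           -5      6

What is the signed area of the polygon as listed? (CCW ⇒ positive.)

Apply the shoelace (surveyor's) formula: 2A = Σ (x_i·y_{i+1} − x_{i+1}·y_i), indices taken mod 7.
Cross-terms: -72, -54, -64, -16, -26, -30, -51  ⇒  Σ = -313
Signed area = Σ/2 = -156.5 (negative ⇒ clockwise traversal).

-156.5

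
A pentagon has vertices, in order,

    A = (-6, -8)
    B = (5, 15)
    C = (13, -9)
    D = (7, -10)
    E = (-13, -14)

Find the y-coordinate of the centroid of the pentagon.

Apply the shoelace formula. First the cross-terms c_i = x_i·y_{i+1} − x_{i+1}·y_i:
  -50, -240, -67, -228, 20  ⇒  2A = -565, A = -282.5.
Then Σ (y_i + y_{i+1})·c_i = 4515, so ȳ = 4515 / (6·(-282.5)) = -301/113.

-301/113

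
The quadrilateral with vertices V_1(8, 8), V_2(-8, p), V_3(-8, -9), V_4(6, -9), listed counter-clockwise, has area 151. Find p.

Write out the shoelace sum; only the two edges meeting at V_2 involve p:
2·Area = [(8·p − (-8)·8) + ((-8)·(-9) − (-8)·p)] + 246
       = 16·p + 382 = 302
⇒ p = -5.

-5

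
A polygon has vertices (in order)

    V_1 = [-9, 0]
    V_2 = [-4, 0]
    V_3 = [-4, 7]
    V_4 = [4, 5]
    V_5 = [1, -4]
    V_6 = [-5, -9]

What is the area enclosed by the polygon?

103.5

Apply the shoelace (surveyor's) formula: 2A = Σ (x_i·y_{i+1} − x_{i+1}·y_i), indices taken mod 6.
Cross-terms: 0, -28, -48, -21, -29, -81  ⇒  Σ = -207
Area = |Σ|/2 = 103.5.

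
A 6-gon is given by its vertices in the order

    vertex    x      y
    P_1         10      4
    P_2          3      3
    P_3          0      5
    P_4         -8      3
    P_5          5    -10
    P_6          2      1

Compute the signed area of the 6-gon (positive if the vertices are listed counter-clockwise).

80.5

Apply the shoelace (surveyor's) formula: 2A = Σ (x_i·y_{i+1} − x_{i+1}·y_i), indices taken mod 6.
Σ = (18) + (15) + (40) + (65) + (25) + (-2) = 161
Signed area = Σ/2 = 80.5 (positive ⇒ counter-clockwise traversal).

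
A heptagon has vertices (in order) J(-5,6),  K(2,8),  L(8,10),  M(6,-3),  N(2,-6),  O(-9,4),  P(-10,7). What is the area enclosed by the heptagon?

152

Apply the shoelace formula: 2A = Σ (x_i·y_{i+1} − x_{i+1}·y_i), indices taken mod 7.
Cross-terms: -52, -44, -84, -30, -46, -23, -25  ⇒  Σ = -304
Area = |Σ|/2 = 152.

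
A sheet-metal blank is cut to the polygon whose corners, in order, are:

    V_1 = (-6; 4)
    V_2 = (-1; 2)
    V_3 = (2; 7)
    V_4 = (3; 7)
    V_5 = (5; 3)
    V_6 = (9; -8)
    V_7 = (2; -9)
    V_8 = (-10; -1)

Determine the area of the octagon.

161

Σ = (-8) + (-11) + (-7) + (-26) + (-67) + (-65) + (-92) + (-46) = -322
Area = |Σ|/2 = 161.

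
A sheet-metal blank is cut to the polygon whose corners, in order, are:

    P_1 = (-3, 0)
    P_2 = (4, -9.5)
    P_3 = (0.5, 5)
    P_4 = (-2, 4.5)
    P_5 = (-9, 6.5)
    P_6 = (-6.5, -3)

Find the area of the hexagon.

76.625

Σ = (28.5) + (24.75) + (12.25) + (27.5) + (69.25) + (-9) = 153.25
Area = |Σ|/2 = 76.625.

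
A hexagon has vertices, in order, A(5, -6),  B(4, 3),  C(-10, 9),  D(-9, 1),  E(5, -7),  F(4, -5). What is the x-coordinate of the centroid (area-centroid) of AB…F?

-265/119

Apply the surveyor's formula. First the cross-terms c_i = x_i·y_{i+1} − x_{i+1}·y_i:
  39, 66, 71, 58, 3, 1  ⇒  2A = 238, A = 119.
Then Σ (x_i + x_{i+1})·c_i = -1590, so x̄ = -1590 / (6·119) = -265/119.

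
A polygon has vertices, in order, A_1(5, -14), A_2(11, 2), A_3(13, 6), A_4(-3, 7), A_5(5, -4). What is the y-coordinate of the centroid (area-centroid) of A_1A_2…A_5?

Apply Gauss's area formula. First the cross-terms c_i = x_i·y_{i+1} − x_{i+1}·y_i:
  164, 40, 109, -23, -50  ⇒  2A = 240, A = 120.
Then Σ (y_i + y_{i+1})·c_i = 600, so ȳ = 600 / (6·120) = 5/6.

5/6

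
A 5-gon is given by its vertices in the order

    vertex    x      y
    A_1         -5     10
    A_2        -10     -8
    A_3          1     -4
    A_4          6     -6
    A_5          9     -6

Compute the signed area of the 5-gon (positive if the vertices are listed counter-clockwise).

Apply the surveyor's formula: 2A = Σ (x_i·y_{i+1} − x_{i+1}·y_i), indices taken mod 5.
Cross-terms: 140, 48, 18, 18, 60  ⇒  Σ = 284
Signed area = Σ/2 = 142 (positive ⇒ counter-clockwise traversal).

142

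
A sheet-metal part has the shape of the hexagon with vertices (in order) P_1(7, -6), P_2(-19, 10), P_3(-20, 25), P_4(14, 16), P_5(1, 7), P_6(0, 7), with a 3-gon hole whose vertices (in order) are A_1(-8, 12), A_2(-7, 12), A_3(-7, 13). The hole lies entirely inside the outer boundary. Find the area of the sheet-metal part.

474

Outer boundary:
Σ = (-44) + (-275) + (-670) + (82) + (7) + (-49) = -949
Area = |Σ|/2 = 474.5.
Hole:
Apply the surveyor's formula: 2A = Σ (x_i·y_{i+1} − x_{i+1}·y_i), indices taken mod 3.
Cross-terms: -12, -7, 20  ⇒  Σ = 1
Area = |Σ|/2 = 0.5.
Net area = 474.5 − 0.5 = 474.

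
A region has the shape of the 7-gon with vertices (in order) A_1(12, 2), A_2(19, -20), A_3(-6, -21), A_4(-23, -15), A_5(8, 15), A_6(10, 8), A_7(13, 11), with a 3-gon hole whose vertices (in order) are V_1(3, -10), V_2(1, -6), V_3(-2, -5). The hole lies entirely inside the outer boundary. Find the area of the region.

795.5

Outer boundary:
Apply the shoelace formula: 2A = Σ (x_i·y_{i+1} − x_{i+1}·y_i), indices taken mod 7.
Σ = (-278) + (-519) + (-393) + (-225) + (-86) + (6) + (-106) = -1601
Area = |Σ|/2 = 800.5.
Hole:
Σ = (-8) + (-17) + (35) = 10
Area = |Σ|/2 = 5.
Net area = 800.5 − 5 = 795.5.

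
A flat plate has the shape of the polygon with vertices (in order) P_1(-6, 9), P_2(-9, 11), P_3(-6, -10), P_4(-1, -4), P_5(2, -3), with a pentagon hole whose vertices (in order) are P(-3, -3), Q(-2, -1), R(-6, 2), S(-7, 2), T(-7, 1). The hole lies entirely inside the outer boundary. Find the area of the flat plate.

Outer boundary:
Apply Gauss's area formula: 2A = Σ (x_i·y_{i+1} − x_{i+1}·y_i), indices taken mod 5.
Σ = (15) + (156) + (14) + (11) + (0) = 196
Area = |Σ|/2 = 98.
Hole:
Cross-terms: -3, -10, 2, 7, 24  ⇒  Σ = 20
Area = |Σ|/2 = 10.
Net area = 98 − 10 = 88.

88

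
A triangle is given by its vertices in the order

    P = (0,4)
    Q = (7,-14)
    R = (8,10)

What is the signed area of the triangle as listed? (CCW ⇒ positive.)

Apply Gauss's area formula: 2A = Σ (x_i·y_{i+1} − x_{i+1}·y_i), indices taken mod 3.
Cross-terms: -28, 182, 32  ⇒  Σ = 186
Signed area = Σ/2 = 93 (positive ⇒ counter-clockwise traversal).

93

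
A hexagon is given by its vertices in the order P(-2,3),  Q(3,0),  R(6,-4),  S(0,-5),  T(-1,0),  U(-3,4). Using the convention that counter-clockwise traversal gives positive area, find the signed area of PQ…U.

Apply the shoelace formula: 2A = Σ (x_i·y_{i+1} − x_{i+1}·y_i), indices taken mod 6.
Σ = (-9) + (-12) + (-30) + (-5) + (-4) + (-1) = -61
Signed area = Σ/2 = -30.5 (negative ⇒ clockwise traversal).

-30.5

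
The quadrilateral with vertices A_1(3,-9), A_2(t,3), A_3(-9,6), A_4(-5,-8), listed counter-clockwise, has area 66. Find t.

Write out the shoelace sum; only the two edges meeting at A_2 involve t:
2·Area = [(3·3 − t·(-9)) + (t·6 − (-9)·3)] + 171
       = 15·t + 207 = 132
⇒ t = -5.

-5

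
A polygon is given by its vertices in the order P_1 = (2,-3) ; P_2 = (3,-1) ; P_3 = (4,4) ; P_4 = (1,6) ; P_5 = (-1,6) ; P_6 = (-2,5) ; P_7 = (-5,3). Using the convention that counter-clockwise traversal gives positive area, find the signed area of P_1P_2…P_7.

45

Σ = (7) + (16) + (20) + (12) + (7) + (19) + (9) = 90
Signed area = Σ/2 = 45 (positive ⇒ counter-clockwise traversal).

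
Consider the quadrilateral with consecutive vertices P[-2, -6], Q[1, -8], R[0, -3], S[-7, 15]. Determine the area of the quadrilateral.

35

Apply Gauss's area formula: 2A = Σ (x_i·y_{i+1} − x_{i+1}·y_i), indices taken mod 4.
P→Q: (-2)(-8) − (1)(-6) = 22
Q→R: (1)(-3) − (0)(-8) = -3
R→S: (0)(15) − (-7)(-3) = -21
S→P: (-7)(-6) − (-2)(15) = 72
Σ = 70
Area = |Σ|/2 = 35.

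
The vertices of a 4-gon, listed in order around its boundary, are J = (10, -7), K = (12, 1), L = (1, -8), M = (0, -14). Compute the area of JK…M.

61.5

Apply Gauss's area formula: 2A = Σ (x_i·y_{i+1} − x_{i+1}·y_i), indices taken mod 4.
Cross-terms: 94, -97, -14, 140  ⇒  Σ = 123
Area = |Σ|/2 = 61.5.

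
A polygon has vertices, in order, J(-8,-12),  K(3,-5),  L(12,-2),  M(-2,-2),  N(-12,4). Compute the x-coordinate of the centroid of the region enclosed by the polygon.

Apply Gauss's area formula. First the cross-terms c_i = x_i·y_{i+1} − x_{i+1}·y_i:
  76, 54, -28, -32, 176  ⇒  2A = 246, A = 123.
Then Σ (x_i + x_{i+1})·c_i = -2922, so x̄ = -2922 / (6·123) = -487/123.

-487/123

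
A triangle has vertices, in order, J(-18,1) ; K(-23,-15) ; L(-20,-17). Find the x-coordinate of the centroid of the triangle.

Apply Gauss's area formula. First the cross-terms c_i = x_i·y_{i+1} − x_{i+1}·y_i:
  293, 91, -326  ⇒  2A = 58, A = 29.
Then Σ (x_i + x_{i+1})·c_i = -3538, so x̄ = -3538 / (6·29) = -61/3.

-61/3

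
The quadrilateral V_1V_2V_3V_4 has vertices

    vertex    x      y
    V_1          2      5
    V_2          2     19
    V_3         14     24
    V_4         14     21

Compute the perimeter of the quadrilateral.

50

|V_1V_2| = √((0)² + (14)²) = √196 = 14
|V_2V_3| = √((12)² + (5)²) = √169 = 13
|V_3V_4| = √((0)² + (-3)²) = √9 = 3
|V_4V_1| = √((-12)² + (-16)²) = √400 = 20
Perimeter = 14 + 13 + 3 + 20 = 50.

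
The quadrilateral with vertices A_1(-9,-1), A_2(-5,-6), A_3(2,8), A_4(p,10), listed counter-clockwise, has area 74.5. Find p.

The doubled signed area Σ (x_i y_{i+1} − x_{i+1} y_i) is linear in p.
With p=0 it equals 131; the coefficient of p is -9 (from the two edges through A_4).
So -9·p + 131 = 2·74.5 = 149 ⇒ p = -2.

-2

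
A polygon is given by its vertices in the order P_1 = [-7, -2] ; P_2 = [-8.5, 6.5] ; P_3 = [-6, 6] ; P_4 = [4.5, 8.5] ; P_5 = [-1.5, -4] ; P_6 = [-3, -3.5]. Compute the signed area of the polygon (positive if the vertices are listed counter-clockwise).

-91.5

Apply the shoelace (surveyor's) formula: 2A = Σ (x_i·y_{i+1} − x_{i+1}·y_i), indices taken mod 6.
Σ = (-62.5) + (-12) + (-78) + (-5.25) + (-6.75) + (-18.5) = -183
Signed area = Σ/2 = -91.5 (negative ⇒ clockwise traversal).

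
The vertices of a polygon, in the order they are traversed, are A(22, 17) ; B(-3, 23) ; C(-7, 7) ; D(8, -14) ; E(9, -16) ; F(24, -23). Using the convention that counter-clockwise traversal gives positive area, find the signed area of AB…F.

914

A→B: (22)(23) − (-3)(17) = 557
B→C: (-3)(7) − (-7)(23) = 140
C→D: (-7)(-14) − (8)(7) = 42
D→E: (8)(-16) − (9)(-14) = -2
E→F: (9)(-23) − (24)(-16) = 177
F→A: (24)(17) − (22)(-23) = 914
Σ = 1828
Signed area = Σ/2 = 914 (positive ⇒ counter-clockwise traversal).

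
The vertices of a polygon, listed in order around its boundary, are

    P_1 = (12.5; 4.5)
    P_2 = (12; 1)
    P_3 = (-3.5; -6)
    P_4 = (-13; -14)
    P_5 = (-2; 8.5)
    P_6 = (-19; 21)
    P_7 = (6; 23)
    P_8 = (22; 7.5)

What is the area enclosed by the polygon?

Apply the shoelace (surveyor's) formula: 2A = Σ (x_i·y_{i+1} − x_{i+1}·y_i), indices taken mod 8.
Σ = (-41.5) + (-68.5) + (-29) + (-138.5) + (119.5) + (-563) + (-461) + (5.25) = -1176.75
Area = |Σ|/2 = 588.375.

588.375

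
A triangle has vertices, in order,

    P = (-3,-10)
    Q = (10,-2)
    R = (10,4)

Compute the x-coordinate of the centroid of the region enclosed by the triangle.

17/3

Apply the shoelace formula. First the cross-terms c_i = x_i·y_{i+1} − x_{i+1}·y_i:
  106, 60, -88  ⇒  2A = 78, A = 39.
Then Σ (x_i + x_{i+1})·c_i = 1326, so x̄ = 1326 / (6·39) = 17/3.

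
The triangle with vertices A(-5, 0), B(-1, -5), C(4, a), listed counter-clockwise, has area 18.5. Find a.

-2

Write out the shoelace sum; only the two edges meeting at C involve a:
2·Area = [((-1)·a − 4·(-5)) + (4·0 − (-5)·a)] + 25
       = 4·a + 45 = 37
⇒ a = -2.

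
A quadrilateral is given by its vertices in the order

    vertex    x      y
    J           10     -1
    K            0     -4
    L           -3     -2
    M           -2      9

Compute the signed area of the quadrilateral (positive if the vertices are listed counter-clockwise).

Apply the shoelace formula: 2A = Σ (x_i·y_{i+1} − x_{i+1}·y_i), indices taken mod 4.
Σ = (-40) + (-12) + (-31) + (-88) = -171
Signed area = Σ/2 = -85.5 (negative ⇒ clockwise traversal).

-85.5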